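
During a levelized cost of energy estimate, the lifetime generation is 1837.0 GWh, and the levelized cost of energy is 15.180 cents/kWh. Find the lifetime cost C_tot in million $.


C_tot = LCOE / 100 * E_tot
C_tot = 15.180 / 100 * 1837.0
C_tot = 278.86 million $


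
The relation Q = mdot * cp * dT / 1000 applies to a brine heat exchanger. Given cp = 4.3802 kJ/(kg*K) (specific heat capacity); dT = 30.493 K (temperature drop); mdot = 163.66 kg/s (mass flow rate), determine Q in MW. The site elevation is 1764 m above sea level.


Q = mdot * cp * dT / 1000
Q = 163.66 * 4.3802 * 30.493 / 1000
Q = 21.859 MW


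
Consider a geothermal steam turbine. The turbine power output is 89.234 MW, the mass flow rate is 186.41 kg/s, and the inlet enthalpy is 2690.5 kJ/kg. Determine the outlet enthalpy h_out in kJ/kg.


h_out = h_in - P * 1000 / mdot
h_out = 2690.5 - 89.234 * 1000 / 186.41
h_out = 2211.8 kJ/kg


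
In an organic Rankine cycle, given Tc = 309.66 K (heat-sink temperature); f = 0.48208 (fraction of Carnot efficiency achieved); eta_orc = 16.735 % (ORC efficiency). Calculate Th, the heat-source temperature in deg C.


Th = Tc / (1 - (eta_orc/100)/f)
Th = 309.66 / (1 - (16.735/100)/0.48208)
Th = 474.3142 K
Convert to deg C: 474.3142 - 273.15 = 201.16 deg C
Th = 201.16 deg C


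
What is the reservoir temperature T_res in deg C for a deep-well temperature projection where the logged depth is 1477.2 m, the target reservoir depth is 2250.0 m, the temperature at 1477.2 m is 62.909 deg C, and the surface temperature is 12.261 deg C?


Step 1: grad = (T_d1 - T_surf)/d1 * 1000 = (62.909 - 12.261)/1477.2 * 1000 = 34.28649 deg C/km
Step 2: T_res = T_surf + grad*d2/1000 = 12.261 + 34.28649*2250.0/1000 = 89.406 deg C
T_res = 89.406 deg C


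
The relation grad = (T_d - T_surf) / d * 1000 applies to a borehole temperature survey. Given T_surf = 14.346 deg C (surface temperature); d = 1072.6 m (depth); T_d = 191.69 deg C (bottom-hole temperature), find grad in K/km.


grad = (T_d - T_surf) / d * 1000
grad = (191.69 - 14.346) / 1072.6 * 1000
grad = 165.3403 deg C/km
Convert: 165.3403 deg C/km * 1.0 = 165.34 K/km
grad = 165.34 K/km


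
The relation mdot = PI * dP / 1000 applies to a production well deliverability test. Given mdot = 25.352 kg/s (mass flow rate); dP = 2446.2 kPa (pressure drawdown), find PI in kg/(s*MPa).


PI = mdot * 1000 / dP
PI = 25.352 * 1000 / 2446.2
PI = 10.364 kg/(s*MPa)


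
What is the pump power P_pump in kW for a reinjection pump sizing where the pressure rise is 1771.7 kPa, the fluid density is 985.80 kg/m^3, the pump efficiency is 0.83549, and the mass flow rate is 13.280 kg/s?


P_pump = mdot * dP / (rho * eta)
P_pump = 13.280 * 1771.7 / (985.80 * 0.83549)
P_pump = 28.567 kW


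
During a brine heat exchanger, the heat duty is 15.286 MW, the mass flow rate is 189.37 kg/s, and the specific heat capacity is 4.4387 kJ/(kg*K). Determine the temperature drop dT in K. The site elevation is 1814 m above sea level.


dT = Q * 1000 / (mdot * cp)
dT = 15.286 * 1000 / (189.37 * 4.4387)
dT = 18.186 K


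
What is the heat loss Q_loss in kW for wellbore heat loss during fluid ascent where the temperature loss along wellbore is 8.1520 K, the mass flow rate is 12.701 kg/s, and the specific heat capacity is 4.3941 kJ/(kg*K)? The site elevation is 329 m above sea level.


Q_loss = mdot * cp * dT
Q_loss = 12.701 * 4.3941 * 8.1520
Q_loss = 454.96 kW


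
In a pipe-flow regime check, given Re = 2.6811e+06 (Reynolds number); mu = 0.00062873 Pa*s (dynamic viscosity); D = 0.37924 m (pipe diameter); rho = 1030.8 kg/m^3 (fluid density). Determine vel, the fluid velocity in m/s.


vel = Re * mu / (rho * D)
vel = 2.6811e+06 * 0.00062873 / (1030.8 * 0.37924)
vel = 4.3121 m/s


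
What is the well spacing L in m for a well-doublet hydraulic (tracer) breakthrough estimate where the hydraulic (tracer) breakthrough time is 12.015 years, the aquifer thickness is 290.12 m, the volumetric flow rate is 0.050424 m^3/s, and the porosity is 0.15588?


L = sqrt(t_bt*365.25*86400*3*Qv / (pi*hr*phi))
L = sqrt(12.015*365.25*86400*3*0.050424 / (pi*290.12*0.15588))
L = 635.38 m


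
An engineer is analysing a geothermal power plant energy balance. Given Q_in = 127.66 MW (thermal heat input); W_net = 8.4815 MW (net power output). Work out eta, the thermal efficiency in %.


eta = W_net / Q_in * 100
eta = 8.4815 / 127.66 * 100
eta = 6.6438 %


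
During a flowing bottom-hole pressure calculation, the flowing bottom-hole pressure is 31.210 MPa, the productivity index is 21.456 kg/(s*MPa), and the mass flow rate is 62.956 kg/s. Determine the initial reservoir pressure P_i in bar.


P_i = P_wf + mdot / PI
P_i = 31.210 + 62.956 / 21.456
P_i = 34.14419 MPa
Convert: 34.14419 MPa * 10.0 = 341.44 bar
P_i = 341.44 bar


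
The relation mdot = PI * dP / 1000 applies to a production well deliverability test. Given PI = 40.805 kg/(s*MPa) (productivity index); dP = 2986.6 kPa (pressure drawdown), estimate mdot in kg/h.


mdot = PI * dP / 1000
mdot = 40.805 * 2986.6 / 1000
mdot = 121.8682 kg/s
Convert: 121.8682 kg/s * 3600.0 = 4.3873e+05 kg/h
mdot = 4.3873e+05 kg/h


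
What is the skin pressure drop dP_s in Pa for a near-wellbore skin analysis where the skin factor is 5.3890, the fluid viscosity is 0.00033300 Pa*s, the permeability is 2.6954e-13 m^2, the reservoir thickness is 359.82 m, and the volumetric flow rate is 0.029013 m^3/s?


dP_s = S * q * mu / (2*pi*k*hr) / 1000
dP_s = 5.3890 * 0.029013 * 0.00033300 / (2*pi*2.6954e-13*359.82) / 1000
dP_s = 85.43910 kPa
Convert: 85.43910 kPa * 1000.0 = 85439 Pa
dP_s = 85439 Pa


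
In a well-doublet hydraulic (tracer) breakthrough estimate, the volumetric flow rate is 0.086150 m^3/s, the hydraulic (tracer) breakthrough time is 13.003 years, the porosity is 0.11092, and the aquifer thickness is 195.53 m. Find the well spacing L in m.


L = sqrt(t_bt*365.25*86400*3*Qv / (pi*hr*phi))
L = sqrt(13.003*365.25*86400*3*0.086150 / (pi*195.53*0.11092))
L = 1247.6 m


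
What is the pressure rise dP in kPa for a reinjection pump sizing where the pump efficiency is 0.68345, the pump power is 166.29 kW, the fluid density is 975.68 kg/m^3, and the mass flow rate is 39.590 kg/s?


dP = P_pump * rho * eta / mdot
dP = 166.29 * 975.68 * 0.68345 / 39.590
dP = 2800.9 kPa


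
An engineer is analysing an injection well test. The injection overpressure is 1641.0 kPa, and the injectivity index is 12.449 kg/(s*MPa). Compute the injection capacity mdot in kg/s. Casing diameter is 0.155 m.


mdot = II * dP / 1000
mdot = 12.449 * 1641.0 / 1000
mdot = 20.429 kg/s


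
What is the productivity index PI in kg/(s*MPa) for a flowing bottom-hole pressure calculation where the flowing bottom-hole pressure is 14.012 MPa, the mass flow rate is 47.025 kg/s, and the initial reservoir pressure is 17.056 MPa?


PI = mdot / (P_i - P_wf)
PI = 47.025 / (17.056 - 14.012)
PI = 15.448 kg/(s*MPa)


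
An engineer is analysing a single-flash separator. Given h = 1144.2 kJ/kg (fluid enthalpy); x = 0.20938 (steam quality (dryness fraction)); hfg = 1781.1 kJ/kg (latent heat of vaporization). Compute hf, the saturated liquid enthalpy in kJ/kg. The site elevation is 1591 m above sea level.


hf = h - x * hfg
hf = 1144.2 - 0.20938 * 1781.1
hf = 771.27 kJ/kg


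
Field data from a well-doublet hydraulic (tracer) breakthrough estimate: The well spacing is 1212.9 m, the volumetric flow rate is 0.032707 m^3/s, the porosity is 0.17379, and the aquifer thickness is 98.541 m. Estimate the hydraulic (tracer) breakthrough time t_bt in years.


t_bt = pi * hr * phi * L^2 / (3 * Qv) / (365.25*86400)
t_bt = pi * 98.541 * 0.17379 * 1212.9^2 / (3 * 0.032707) / (365.25*86400)
t_bt = 25.561 years


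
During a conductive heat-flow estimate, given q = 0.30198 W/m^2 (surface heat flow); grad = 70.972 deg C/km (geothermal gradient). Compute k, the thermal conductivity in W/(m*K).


k = q * 1000 / grad
k = 0.30198 * 1000 / 70.972
k = 4.2549 W/(m*K)


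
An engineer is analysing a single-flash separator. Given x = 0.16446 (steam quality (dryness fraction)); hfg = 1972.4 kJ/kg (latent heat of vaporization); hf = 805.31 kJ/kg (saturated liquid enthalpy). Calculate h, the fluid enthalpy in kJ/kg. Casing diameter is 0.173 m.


h = hf + x * hfg
h = 805.31 + 0.16446 * 1972.4
h = 1129.7 kJ/kg


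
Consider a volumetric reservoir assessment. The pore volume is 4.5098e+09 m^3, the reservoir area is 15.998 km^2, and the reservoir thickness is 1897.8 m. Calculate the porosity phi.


phi = Vp / (A * 1e6 * hr)
phi = 4.5098e+09 / (15.998 * 1e6 * 1897.8)
phi = 0.14854


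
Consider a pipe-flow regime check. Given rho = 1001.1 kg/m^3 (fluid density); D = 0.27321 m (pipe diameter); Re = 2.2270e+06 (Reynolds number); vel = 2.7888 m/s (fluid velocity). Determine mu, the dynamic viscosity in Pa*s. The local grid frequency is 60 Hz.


mu = rho * vel * D / Re
mu = 1001.1 * 2.7888 * 0.27321 / 2.2270e+06
mu = 0.00034251 Pa*s


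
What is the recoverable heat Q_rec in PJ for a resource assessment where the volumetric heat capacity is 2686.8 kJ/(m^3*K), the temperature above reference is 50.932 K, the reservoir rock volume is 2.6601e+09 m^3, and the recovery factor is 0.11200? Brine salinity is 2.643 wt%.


Step 1: Q_s = Vr*rhoc*dT/1e12 = 2.6601e+09*2686.8*50.932/1e12 = 364.0190 PJ
Step 2: Q_rec = Q_s * RF = 364.0190 * 0.112 = 40.770 PJ
Q_rec = 40.770 PJ


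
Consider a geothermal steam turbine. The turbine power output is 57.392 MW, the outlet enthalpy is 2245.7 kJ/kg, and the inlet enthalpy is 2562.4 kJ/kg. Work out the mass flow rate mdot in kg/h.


mdot = P * 1000 / (h_in - h_out)
mdot = 57.392 * 1000 / (2562.4 - 2245.7)
mdot = 181.2188 kg/s
Convert: 181.2188 kg/s * 3600.0 = 6.5239e+05 kg/h
mdot = 6.5239e+05 kg/h


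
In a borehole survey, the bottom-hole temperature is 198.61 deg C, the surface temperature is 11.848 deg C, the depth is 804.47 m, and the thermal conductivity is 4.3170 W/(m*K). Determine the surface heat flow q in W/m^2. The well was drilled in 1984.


Step 1: grad = (T_d - T_surf)/d * 1000 = (198.61 - 11.848)/804.47 * 1000 = 232.1553 deg C/km
Step 2: q = k * grad / 1000 = 4.317 * 232.1553 / 1000 = 1.0022 W/m^2
q = 1.0022 W/m^2


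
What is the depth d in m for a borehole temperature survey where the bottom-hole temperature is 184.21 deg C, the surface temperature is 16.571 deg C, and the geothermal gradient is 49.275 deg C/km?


d = (T_d - T_surf) / grad * 1000
d = (184.21 - 16.571) / 49.275 * 1000
d = 3402.1 m


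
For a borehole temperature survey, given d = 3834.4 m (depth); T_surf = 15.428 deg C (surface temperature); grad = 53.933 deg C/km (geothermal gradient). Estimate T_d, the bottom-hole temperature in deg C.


T_d = T_surf + grad * d / 1000
T_d = 15.428 + 53.933 * 3834.4 / 1000
T_d = 222.23 deg C


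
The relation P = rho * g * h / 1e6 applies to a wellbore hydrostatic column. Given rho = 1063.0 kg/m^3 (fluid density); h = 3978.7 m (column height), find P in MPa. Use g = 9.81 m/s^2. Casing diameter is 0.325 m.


P = rho * g * h / 1e6
P = 1063.0 * 9.81 * 3978.7 / 1e6
P = 41.490 MPa


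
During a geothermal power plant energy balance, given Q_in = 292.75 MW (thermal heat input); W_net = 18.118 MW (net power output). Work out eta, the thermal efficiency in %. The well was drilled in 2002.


eta = W_net / Q_in * 100
eta = 18.118 / 292.75 * 100
eta = 6.1889 %


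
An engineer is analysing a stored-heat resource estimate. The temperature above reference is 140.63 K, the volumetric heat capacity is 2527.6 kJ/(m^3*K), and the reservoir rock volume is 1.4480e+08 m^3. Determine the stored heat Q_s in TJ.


Q_s = Vr * rhoc * dT / 1e12
Q_s = 1.4480e+08 * 2527.6 * 140.63 / 1e12
Q_s = 51.47008 PJ
Convert: 51.47008 PJ * 1000.0 = 51470 TJ
Q_s = 51470 TJ


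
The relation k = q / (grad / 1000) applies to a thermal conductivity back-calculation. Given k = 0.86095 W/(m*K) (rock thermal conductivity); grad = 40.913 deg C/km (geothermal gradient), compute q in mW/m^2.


q = k * grad / 1000
q = 0.86095 * 40.913 / 1000
q = 0.03522405 W/m^2
Convert: 0.03522405 W/m^2 * 1000.0 = 35.224 mW/m^2
q = 35.224 mW/m^2


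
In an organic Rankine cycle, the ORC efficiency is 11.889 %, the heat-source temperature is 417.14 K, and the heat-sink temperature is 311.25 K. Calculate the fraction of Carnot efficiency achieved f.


f = (eta_orc/100) / (1 - Tc/Th)
f = (11.889/100) / (1 - 311.25/417.14)
f = 0.46835


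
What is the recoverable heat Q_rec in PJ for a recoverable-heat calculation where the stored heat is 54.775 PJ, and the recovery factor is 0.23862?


Q_rec = Q_s * RF
Q_rec = 54.775 * 0.23862
Q_rec = 13.070 PJ


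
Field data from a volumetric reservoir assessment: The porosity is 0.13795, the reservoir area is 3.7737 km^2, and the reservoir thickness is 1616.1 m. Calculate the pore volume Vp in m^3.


Vp = A * 1e6 * hr * phi
Vp = 3.7737 * 1e6 * 1616.1 * 0.13795
Vp = 8.4131e+08 m^3


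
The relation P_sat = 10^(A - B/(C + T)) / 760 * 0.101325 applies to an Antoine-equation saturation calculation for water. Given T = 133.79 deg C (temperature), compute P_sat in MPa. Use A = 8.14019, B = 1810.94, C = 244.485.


P_sat = 10^(A - B/(C + T)) / 760 * 0.101325
P_sat = 10^(8.14019 - 1810.94/(244.485 + 133.79)) / 760 * 0.101325
P_sat = 0.30042 MPa


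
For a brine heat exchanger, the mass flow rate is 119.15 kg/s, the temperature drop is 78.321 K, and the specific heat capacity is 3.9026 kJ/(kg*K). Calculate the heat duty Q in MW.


Q = mdot * cp * dT / 1000
Q = 119.15 * 3.9026 * 78.321 / 1000
Q = 36.419 MW


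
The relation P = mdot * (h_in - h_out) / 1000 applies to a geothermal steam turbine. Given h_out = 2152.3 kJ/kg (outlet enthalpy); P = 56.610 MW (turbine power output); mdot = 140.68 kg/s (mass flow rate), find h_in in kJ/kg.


h_in = h_out + P * 1000 / mdot
h_in = 2152.3 + 56.610 * 1000 / 140.68
h_in = 2554.7 kJ/kg


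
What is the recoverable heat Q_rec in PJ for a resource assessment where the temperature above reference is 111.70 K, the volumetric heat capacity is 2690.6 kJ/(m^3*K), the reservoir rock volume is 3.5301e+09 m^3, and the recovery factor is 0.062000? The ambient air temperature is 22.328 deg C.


Step 1: Q_s = Vr*rhoc*dT/1e12 = 3.5301e+09*2690.6*111.7/1e12 = 1060.936 PJ
Step 2: Q_rec = Q_s * RF = 1060.936 * 0.062 = 65.778 PJ
Q_rec = 65.778 PJ


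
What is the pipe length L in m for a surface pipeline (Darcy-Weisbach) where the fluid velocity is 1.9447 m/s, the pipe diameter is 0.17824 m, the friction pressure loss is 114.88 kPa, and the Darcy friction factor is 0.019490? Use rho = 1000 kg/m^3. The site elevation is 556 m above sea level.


L = dP*1000*D / (f*rho*vel^2/2)
L = 114.88*1000*0.17824 / (0.019490*1000*1.9447^2/2)
L = 555.60 m


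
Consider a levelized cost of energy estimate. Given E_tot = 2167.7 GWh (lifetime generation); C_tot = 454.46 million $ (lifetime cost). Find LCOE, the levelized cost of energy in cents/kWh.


LCOE = C_tot / E_tot * 100
LCOE = 454.46 / 2167.7 * 100
LCOE = 20.965 cents/kWh


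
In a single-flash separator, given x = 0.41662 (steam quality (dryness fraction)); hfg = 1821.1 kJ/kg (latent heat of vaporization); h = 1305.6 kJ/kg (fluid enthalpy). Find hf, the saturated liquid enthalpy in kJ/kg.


hf = h - x * hfg
hf = 1305.6 - 0.41662 * 1821.1
hf = 546.89 kJ/kg


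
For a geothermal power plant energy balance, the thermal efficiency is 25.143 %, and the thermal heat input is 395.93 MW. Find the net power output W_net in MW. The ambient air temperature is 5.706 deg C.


W_net = eta / 100 * Q_in
W_net = 25.143 / 100 * 395.93
W_net = 99.549 MW


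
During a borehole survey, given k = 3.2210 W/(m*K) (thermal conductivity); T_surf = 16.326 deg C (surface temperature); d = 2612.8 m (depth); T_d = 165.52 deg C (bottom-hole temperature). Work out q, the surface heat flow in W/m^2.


Step 1: grad = (T_d - T_surf)/d * 1000 = (165.52 - 16.326)/2612.8 * 1000 = 57.10119 deg C/km
Step 2: q = k * grad / 1000 = 3.221 * 57.10119 / 1000 = 0.18392 W/m^2
q = 0.18392 W/m^2


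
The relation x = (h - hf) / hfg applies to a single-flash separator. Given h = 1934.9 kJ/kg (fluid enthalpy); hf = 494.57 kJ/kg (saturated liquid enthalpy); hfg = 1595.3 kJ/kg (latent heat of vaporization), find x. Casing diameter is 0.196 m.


x = (h - hf) / hfg
x = (1934.9 - 494.57) / 1595.3
x = 0.90286


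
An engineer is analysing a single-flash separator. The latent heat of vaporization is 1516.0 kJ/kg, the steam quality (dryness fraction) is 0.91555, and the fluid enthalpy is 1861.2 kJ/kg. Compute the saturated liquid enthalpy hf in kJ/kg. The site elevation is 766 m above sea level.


hf = h - x * hfg
hf = 1861.2 - 0.91555 * 1516.0
hf = 473.23 kJ/kg


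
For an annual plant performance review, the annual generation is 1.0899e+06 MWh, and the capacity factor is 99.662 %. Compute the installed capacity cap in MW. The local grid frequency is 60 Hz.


cap = E_a / (CF/100 * 8760)
cap = 1.0899e+06 / (99.662/100 * 8760)
cap = 124.84 MW


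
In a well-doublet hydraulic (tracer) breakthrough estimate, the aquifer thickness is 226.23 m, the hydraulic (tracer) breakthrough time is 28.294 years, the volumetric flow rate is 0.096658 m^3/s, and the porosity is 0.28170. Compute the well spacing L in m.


L = sqrt(t_bt*365.25*86400*3*Qv / (pi*hr*phi))
L = sqrt(28.294*365.25*86400*3*0.096658 / (pi*226.23*0.28170))
L = 1137.2 m


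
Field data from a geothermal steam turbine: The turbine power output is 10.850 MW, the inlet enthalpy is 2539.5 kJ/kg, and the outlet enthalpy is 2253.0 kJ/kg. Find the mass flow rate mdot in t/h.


mdot = P * 1000 / (h_in - h_out)
mdot = 10.850 * 1000 / (2539.5 - 2253.0)
mdot = 37.87086 kg/s
Convert: 37.87086 kg/s * 3.6 = 136.34 t/h
mdot = 136.34 t/h


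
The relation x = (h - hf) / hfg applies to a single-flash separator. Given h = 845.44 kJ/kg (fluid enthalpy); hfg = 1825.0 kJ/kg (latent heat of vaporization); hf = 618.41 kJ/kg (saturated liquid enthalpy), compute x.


x = (h - hf) / hfg
x = (845.44 - 618.41) / 1825.0
x = 0.12440


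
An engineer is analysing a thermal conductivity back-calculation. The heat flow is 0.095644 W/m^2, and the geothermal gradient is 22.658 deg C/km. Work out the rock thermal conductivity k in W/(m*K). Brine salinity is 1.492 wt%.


k = q / (grad / 1000)
k = 0.095644 / (22.658 / 1000)
k = 4.2212 W/(m*K)


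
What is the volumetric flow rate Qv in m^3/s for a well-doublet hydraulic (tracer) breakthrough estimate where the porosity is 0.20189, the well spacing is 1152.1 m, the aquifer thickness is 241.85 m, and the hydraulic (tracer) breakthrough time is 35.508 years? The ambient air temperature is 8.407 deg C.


Qv = pi*hr*phi*L^2 / (3*t_bt*365.25*86400)
Qv = pi*241.85*0.20189*1152.1^2 / (3*35.508*365.25*86400)
Qv = 0.060568 m^3/s


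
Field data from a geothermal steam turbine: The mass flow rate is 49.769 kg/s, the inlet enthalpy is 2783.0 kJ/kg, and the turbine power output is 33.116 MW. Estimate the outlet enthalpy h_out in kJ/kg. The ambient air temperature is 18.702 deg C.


h_out = h_in - P * 1000 / mdot
h_out = 2783.0 - 33.116 * 1000 / 49.769
h_out = 2117.6 kJ/kg


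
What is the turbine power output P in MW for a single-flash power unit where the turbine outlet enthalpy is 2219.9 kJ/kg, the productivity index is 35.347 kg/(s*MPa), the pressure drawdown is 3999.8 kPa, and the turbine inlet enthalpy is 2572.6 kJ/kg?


Step 1: mdot = PI * dP / 1000 = 35.347 * 3999.8 / 1000 = 141.3809 kg/s
Step 2: P = mdot*(h_in - h_out)/1000 = 141.3809*(2572.6 - 2219.9)/1000 = 49.865 MW
P = 49.865 MW


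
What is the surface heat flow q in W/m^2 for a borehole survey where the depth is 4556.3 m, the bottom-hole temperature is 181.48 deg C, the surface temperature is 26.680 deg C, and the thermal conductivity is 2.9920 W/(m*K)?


Step 1: grad = (T_d - T_surf)/d * 1000 = (181.48 - 26.68)/4556.3 * 1000 = 33.97494 deg C/km
Step 2: q = k * grad / 1000 = 2.992 * 33.97494 / 1000 = 0.10165 W/m^2
q = 0.10165 W/m^2


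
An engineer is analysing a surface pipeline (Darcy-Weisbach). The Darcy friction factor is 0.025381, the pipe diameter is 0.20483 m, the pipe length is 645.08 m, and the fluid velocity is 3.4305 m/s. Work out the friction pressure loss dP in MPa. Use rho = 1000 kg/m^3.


dP = f * (L/D) * (rho*vel^2/2) / 1000
dP = 0.025381 * (645.08/0.20483) * (1000*3.4305^2/2) / 1000
dP = 470.3418 kPa
Convert: 470.3418 kPa * 0.001 = 0.47034 MPa
dP = 0.47034 MPa


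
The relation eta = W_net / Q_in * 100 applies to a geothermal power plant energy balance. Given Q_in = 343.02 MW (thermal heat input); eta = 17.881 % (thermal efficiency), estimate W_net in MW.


W_net = eta / 100 * Q_in
W_net = 17.881 / 100 * 343.02
W_net = 61.335 MW


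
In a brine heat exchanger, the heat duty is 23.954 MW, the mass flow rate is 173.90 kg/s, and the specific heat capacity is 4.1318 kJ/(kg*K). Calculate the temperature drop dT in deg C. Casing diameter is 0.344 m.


dT = Q * 1000 / (mdot * cp)
dT = 23.954 * 1000 / (173.90 * 4.1318)
dT = 33.33797 K
Convert (temperature difference, 1 K = 1 deg C): 33.33797 K = 33.33797 deg C
dT = 33.338 deg C


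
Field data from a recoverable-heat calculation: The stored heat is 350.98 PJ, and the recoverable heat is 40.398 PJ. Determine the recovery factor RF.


RF = Q_rec / Q_s
RF = 40.398 / 350.98
RF = 0.11510


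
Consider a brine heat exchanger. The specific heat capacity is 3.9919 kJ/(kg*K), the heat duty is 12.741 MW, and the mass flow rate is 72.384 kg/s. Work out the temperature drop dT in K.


dT = Q * 1000 / (mdot * cp)
dT = 12.741 * 1000 / (72.384 * 3.9919)
dT = 44.094 K


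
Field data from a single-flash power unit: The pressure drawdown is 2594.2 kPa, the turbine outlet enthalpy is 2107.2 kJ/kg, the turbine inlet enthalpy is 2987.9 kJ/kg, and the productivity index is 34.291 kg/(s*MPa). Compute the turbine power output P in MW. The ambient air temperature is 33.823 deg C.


Step 1: mdot = PI * dP / 1000 = 34.291 * 2594.2 / 1000 = 88.95771 kg/s
Step 2: P = mdot*(h_in - h_out)/1000 = 88.95771*(2987.9 - 2107.2)/1000 = 78.345 MW
P = 78.345 MW


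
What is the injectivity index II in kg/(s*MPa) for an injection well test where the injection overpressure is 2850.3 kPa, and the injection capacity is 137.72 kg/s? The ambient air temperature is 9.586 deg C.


II = mdot * 1000 / dP
II = 137.72 * 1000 / 2850.3
II = 48.318 kg/(s*MPa)


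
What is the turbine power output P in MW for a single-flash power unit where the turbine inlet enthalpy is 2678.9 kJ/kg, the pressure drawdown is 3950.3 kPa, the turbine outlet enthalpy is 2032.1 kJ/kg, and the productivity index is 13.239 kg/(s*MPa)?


Step 1: mdot = PI * dP / 1000 = 13.239 * 3950.3 / 1000 = 52.29802 kg/s
Step 2: P = mdot*(h_in - h_out)/1000 = 52.29802*(2678.9 - 2032.1)/1000 = 33.826 MW
P = 33.826 MW


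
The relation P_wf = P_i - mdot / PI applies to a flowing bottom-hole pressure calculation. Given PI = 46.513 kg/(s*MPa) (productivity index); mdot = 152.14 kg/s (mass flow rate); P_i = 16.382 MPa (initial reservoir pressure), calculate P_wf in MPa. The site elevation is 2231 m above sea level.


P_wf = P_i - mdot / PI
P_wf = 16.382 - 152.14 / 46.513
P_wf = 13.111 MPa


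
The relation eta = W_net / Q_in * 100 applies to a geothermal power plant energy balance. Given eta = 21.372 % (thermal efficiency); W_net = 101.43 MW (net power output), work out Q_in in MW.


Q_in = W_net / (eta / 100)
Q_in = 101.43 / (21.372 / 100)
Q_in = 474.59 MW


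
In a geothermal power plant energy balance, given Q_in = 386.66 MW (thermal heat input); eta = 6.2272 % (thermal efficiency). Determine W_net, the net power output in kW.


W_net = eta / 100 * Q_in
W_net = 6.2272 / 100 * 386.66
W_net = 24.07809 MW
Convert: 24.07809 MW * 1000.0 = 24078 kW
W_net = 24078 kW


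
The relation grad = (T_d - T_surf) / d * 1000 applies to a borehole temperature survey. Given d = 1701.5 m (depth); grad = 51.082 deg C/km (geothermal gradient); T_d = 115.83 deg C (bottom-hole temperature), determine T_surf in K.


T_surf = T_d - grad * d / 1000
T_surf = 115.83 - 51.082 * 1701.5 / 1000
T_surf = 28.91398 deg C
Convert to K: 28.91398 + 273.15 = 302.06 K
T_surf = 302.06 K


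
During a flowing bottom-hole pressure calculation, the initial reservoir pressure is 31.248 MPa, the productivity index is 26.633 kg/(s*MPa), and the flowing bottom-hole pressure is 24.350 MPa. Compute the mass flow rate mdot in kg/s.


mdot = (P_i - P_wf) * PI
mdot = (31.248 - 24.350) * 26.633
mdot = 183.71 kg/s


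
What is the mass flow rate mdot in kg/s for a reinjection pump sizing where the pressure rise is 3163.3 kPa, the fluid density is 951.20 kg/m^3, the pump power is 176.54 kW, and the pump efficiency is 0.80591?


mdot = P_pump * rho * eta / dP
mdot = 176.54 * 951.20 * 0.80591 / 3163.3
mdot = 42.782 kg/s


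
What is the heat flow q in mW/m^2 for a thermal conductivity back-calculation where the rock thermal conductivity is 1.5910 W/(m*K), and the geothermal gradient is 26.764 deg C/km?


q = k * grad / 1000
q = 1.5910 * 26.764 / 1000
q = 0.04258152 W/m^2
Convert: 0.04258152 W/m^2 * 1000.0 = 42.582 mW/m^2
q = 42.582 mW/m^2


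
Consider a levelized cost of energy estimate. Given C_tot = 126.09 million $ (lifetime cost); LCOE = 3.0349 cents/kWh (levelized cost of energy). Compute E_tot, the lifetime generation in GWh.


E_tot = C_tot / LCOE * 100
E_tot = 126.09 / 3.0349 * 100
E_tot = 4154.7 GWh


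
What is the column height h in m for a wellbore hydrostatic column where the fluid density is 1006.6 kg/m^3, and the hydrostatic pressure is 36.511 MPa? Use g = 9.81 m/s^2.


h = P * 1e6 / (g * rho)
h = 36.511 * 1e6 / (9.81 * 1006.6)
h = 3697.4 m


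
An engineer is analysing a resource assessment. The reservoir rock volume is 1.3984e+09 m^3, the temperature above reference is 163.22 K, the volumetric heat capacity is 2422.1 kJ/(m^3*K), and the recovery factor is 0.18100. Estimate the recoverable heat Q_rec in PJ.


Step 1: Q_s = Vr*rhoc*dT/1e12 = 1.3984e+09*2422.1*163.22/1e12 = 552.8367 PJ
Step 2: Q_rec = Q_s * RF = 552.8367 * 0.181 = 100.06 PJ
Q_rec = 100.06 PJ


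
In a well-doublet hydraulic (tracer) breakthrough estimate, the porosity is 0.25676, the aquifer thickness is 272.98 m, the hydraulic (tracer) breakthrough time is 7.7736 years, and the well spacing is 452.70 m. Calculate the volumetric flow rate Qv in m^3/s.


Qv = pi*hr*phi*L^2 / (3*t_bt*365.25*86400)
Qv = pi*272.98*0.25676*452.70^2 / (3*7.7736*365.25*86400)
Qv = 0.061317 m^3/s


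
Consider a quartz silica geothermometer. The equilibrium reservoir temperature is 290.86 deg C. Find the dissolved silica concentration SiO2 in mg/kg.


SiO2 = 10^(5.19 - 1309/(T_eq + 273.15))
SiO2 = 10^(5.19 - 1309/(290.86 + 273.15))
SiO2 = 739.81 mg/kg


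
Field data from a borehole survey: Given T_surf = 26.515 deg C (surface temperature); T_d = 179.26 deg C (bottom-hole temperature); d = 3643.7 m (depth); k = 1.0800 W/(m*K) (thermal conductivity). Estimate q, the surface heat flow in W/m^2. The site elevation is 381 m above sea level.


Step 1: grad = (T_d - T_surf)/d * 1000 = (179.26 - 26.515)/3643.7 * 1000 = 41.92030 deg C/km
Step 2: q = k * grad / 1000 = 1.08 * 41.92030 / 1000 = 0.045274 W/m^2
q = 0.045274 W/m^2


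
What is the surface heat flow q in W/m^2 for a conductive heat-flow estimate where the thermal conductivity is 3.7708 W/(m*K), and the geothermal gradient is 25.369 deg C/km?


q = k * grad / 1000
q = 3.7708 * 25.369 / 1000
q = 0.095661 W/m^2


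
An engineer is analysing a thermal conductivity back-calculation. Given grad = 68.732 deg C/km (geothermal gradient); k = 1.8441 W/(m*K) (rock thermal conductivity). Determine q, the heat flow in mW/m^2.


q = k * grad / 1000
q = 1.8441 * 68.732 / 1000
q = 0.1267487 W/m^2
Convert: 0.1267487 W/m^2 * 1000.0 = 126.75 mW/m^2
q = 126.75 mW/m^2


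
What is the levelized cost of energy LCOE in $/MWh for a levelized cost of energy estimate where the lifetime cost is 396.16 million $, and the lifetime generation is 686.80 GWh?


LCOE = C_tot / E_tot * 100
LCOE = 396.16 / 686.80 * 100
LCOE = 57.68200 cents/kWh
Convert: 57.68200 cents/kWh * 10.0 = 576.82 $/MWh
LCOE = 576.82 $/MWh


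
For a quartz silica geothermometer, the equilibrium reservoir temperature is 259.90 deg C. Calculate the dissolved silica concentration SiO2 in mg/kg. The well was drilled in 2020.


SiO2 = 10^(5.19 - 1309/(T_eq + 273.15))
SiO2 = 10^(5.19 - 1309/(259.90 + 273.15))
SiO2 = 542.40 mg/kg


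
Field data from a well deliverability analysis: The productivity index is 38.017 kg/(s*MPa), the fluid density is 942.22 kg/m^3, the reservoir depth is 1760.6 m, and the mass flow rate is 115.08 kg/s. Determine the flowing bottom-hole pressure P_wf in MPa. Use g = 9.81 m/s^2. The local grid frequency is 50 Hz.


Step 1: P_i = rho*g*h/1e6 = 942.22*9.81*1760.6/1e6 = 16.27354 MPa
Step 2: P_wf = P_i - mdot/PI = 16.27354 - 115.08/38.017 = 13.246 MPa
P_wf = 13.246 MPa


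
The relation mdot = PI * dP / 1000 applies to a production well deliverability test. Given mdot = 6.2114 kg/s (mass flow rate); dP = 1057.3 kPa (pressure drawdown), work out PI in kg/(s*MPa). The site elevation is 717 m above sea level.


PI = mdot * 1000 / dP
PI = 6.2114 * 1000 / 1057.3
PI = 5.8748 kg/(s*MPa)


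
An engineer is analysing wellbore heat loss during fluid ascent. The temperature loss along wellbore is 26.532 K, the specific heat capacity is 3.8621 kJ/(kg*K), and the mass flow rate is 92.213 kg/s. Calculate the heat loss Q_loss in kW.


Q_loss = mdot * cp * dT
Q_loss = 92.213 * 3.8621 * 26.532
Q_loss = 9449.0 kW


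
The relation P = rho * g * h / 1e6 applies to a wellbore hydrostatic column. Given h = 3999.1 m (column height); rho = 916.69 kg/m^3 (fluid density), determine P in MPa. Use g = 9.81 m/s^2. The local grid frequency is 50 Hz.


P = rho * g * h / 1e6
P = 916.69 * 9.81 * 3999.1 / 1e6
P = 35.963 MPa


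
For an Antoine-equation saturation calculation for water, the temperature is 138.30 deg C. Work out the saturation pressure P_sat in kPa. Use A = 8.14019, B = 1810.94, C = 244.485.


P_sat = 10^(A - B/(C + T)) / 760 * 0.101325
P_sat = 10^(8.14019 - 1810.94/(244.485 + 138.30)) / 760 * 0.101325
P_sat = 0.3420853 MPa
Convert: 0.3420853 MPa * 1000.0 = 342.09 kPa
P_sat = 342.09 kPa


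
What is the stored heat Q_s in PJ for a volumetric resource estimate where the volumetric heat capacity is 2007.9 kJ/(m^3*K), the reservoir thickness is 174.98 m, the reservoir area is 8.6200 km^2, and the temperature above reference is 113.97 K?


Step 1: Vr = A*1e6*hr = 8.62*1e6*174.98 = 1.508328e+09 m^3
Step 2: Q_s = Vr*rhoc*dT/1e12 = 1.508328e+09*2007.9*113.97/1e12 = 345.17 PJ
Q_s = 345.17 PJ


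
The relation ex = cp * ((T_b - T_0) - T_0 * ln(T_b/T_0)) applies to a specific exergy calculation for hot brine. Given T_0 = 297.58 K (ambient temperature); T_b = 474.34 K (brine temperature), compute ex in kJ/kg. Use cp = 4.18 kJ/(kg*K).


ex = cp * ((T_b - T_0) - T_0 * ln(T_b/T_0))
ex = 4.18 * ((474.34 - 297.58) - 297.58 * ln(474.34/297.58))
ex = 158.91 kJ/kg


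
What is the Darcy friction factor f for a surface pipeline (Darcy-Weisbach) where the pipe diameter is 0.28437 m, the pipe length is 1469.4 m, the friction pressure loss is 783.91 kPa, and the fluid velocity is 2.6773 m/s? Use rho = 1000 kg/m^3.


f = dP*1000 / ((L/D)*(rho*vel^2/2))
f = 783.91*1000 / ((1469.4/0.28437)*(1000*2.6773^2/2))
f = 0.042330


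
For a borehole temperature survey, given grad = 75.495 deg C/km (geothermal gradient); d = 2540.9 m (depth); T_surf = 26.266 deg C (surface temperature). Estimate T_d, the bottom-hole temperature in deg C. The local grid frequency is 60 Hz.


T_d = T_surf + grad * d / 1000
T_d = 26.266 + 75.495 * 2540.9 / 1000
T_d = 218.09 deg C


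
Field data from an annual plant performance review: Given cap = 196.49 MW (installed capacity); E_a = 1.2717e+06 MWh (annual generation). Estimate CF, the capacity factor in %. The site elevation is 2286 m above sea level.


CF = E_a / (cap * 8760) * 100
CF = 1.2717e+06 / (196.49 * 8760) * 100
CF = 73.882 %


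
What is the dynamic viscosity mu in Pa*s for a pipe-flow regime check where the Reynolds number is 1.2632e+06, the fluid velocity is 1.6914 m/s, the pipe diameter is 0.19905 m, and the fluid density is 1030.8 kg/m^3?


mu = rho * vel * D / Re
mu = 1030.8 * 1.6914 * 0.19905 / 1.2632e+06
mu = 0.00027473 Pa*s


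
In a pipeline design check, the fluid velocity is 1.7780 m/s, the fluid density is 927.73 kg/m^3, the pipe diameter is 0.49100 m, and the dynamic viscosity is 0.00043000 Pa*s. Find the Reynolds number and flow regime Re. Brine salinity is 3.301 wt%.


Step 1: Re = rho*vel*D/mu = 927.73*1.778*0.491/0.00043 = 1.8835e+06
Step 2: Re = 1.8835e+06 > 4000, so flow is turbulent.
Re = 1.8835e+06 (turbulent)


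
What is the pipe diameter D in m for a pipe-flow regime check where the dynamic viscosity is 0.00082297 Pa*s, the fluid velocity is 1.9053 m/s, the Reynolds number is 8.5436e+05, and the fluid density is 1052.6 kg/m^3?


D = Re * mu / (rho * vel)
D = 8.5436e+05 * 0.00082297 / (1052.6 * 1.9053)
D = 0.35059 m


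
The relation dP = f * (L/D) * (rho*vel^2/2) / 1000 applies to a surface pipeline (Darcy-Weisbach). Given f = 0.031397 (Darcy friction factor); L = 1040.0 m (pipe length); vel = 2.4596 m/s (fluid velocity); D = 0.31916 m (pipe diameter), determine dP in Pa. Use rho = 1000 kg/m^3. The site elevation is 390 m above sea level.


dP = f * (L/D) * (rho*vel^2/2) / 1000
dP = 0.031397 * (1040.0/0.31916) * (1000*2.4596^2/2) / 1000
dP = 309.4653 kPa
Convert: 309.4653 kPa * 1000.0 = 3.0947e+05 Pa
dP = 3.0947e+05 Pa


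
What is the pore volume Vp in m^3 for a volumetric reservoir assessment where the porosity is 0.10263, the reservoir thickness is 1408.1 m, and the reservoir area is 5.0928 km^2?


Vp = A * 1e6 * hr * phi
Vp = 5.0928 * 1e6 * 1408.1 * 0.10263
Vp = 7.3598e+08 m^3


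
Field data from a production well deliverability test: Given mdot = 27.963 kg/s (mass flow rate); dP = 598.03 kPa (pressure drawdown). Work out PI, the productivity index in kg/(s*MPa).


PI = mdot * 1000 / dP
PI = 27.963 * 1000 / 598.03
PI = 46.759 kg/(s*MPa)


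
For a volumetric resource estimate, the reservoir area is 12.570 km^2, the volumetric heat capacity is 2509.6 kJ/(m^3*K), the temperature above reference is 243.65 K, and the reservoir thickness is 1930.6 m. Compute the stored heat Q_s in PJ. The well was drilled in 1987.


Step 1: Vr = A*1e6*hr = 12.57*1e6*1930.6 = 2.426764e+10 m^3
Step 2: Q_s = Vr*rhoc*dT/1e12 = 2.426764e+10*2509.6*243.65/1e12 = 14839 PJ
Q_s = 14839 PJ


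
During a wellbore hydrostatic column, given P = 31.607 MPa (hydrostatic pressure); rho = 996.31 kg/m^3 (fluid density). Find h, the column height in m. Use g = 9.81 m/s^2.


h = P * 1e6 / (g * rho)
h = 31.607 * 1e6 / (9.81 * 996.31)
h = 3233.8 m


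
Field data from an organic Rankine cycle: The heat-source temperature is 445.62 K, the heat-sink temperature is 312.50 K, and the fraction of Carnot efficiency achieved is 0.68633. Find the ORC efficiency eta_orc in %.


eta_orc = (1 - Tc/Th) * f * 100
eta_orc = (1 - 312.50/445.62) * 0.68633 * 100
eta_orc = 20.503 %


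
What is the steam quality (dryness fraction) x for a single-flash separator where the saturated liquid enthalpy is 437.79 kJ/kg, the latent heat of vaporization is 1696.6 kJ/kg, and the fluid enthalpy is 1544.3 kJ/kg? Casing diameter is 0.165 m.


x = (h - hf) / hfg
x = (1544.3 - 437.79) / 1696.6
x = 0.65219


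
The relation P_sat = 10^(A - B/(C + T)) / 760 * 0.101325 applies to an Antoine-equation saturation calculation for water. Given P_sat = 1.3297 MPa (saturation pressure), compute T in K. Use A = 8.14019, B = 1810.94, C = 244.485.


T = B / (A - log10(P_sat * 760 / 0.101325)) - C
T = 1810.94 / (8.14019 - log10(1.3297 * 760 / 0.101325)) - 244.485
T = 192.7987 deg C
Convert to K: 192.7987 + 273.15 = 465.95 K
T = 465.95 K


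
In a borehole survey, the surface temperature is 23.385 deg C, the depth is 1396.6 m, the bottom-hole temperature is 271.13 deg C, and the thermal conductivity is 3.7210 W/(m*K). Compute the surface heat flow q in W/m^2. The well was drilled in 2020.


Step 1: grad = (T_d - T_surf)/d * 1000 = (271.13 - 23.385)/1396.6 * 1000 = 177.3915 deg C/km
Step 2: q = k * grad / 1000 = 3.721 * 177.3915 / 1000 = 0.66007 W/m^2
q = 0.66007 W/m^2


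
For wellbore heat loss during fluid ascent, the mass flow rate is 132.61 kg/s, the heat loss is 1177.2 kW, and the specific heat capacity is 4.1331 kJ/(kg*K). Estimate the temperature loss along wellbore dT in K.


dT = Q_loss / (mdot * cp)
dT = 1177.2 / (132.61 * 4.1331)
dT = 2.1478 K


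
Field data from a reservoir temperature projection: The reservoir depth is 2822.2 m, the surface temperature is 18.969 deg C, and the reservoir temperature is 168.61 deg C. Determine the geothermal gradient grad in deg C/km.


grad = (T_res - T_surf) / d * 1000
grad = (168.61 - 18.969) / 2822.2 * 1000
grad = 53.023 deg C/km


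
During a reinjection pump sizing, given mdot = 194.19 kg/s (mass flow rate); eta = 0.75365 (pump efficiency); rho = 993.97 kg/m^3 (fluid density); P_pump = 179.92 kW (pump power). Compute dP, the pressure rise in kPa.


dP = P_pump * rho * eta / mdot
dP = 179.92 * 993.97 * 0.75365 / 194.19
dP = 694.06 kPa


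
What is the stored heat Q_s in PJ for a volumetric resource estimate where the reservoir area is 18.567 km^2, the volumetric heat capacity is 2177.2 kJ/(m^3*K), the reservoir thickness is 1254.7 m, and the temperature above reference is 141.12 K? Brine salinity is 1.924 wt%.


Step 1: Vr = A*1e6*hr = 18.567*1e6*1254.7 = 2.329601e+10 m^3
Step 2: Q_s = Vr*rhoc*dT/1e12 = 2.329601e+10*2177.2*141.12/1e12 = 7157.6 PJ
Q_s = 7157.6 PJ


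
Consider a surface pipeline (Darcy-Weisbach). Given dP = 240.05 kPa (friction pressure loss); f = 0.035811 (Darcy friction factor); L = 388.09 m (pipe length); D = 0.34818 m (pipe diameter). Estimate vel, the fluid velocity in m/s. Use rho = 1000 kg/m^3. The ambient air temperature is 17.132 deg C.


vel = sqrt(dP*1000*2*D / (f*L*rho))
vel = sqrt(240.05*1000*2*0.34818 / (0.035811*388.09*1000))
vel = 3.4681 m/s


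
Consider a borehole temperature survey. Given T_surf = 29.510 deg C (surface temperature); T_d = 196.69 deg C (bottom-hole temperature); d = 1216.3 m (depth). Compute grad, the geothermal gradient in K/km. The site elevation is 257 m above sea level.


grad = (T_d - T_surf) / d * 1000
grad = (196.69 - 29.510) / 1216.3 * 1000
grad = 137.4496 deg C/km
Convert: 137.4496 deg C/km * 1.0 = 137.45 K/km
grad = 137.45 K/km


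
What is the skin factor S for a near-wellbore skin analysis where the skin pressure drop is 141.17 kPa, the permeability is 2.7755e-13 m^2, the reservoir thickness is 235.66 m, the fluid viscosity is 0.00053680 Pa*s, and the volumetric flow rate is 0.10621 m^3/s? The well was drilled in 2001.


S = dP_s * 1000 * 2*pi*k*hr / (q*mu)
S = 141.17 * 1000 * 2*pi*2.7755e-13*235.66 / (0.10621*0.00053680)
S = 1.0176


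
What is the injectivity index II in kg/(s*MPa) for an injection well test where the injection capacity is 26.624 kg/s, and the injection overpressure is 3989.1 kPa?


II = mdot * 1000 / dP
II = 26.624 * 1000 / 3989.1
II = 6.6742 kg/(s*MPa)


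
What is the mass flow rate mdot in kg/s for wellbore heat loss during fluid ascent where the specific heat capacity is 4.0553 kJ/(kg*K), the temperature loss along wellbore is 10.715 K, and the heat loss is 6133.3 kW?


mdot = Q_loss / (cp * dT)
mdot = 6133.3 / (4.0553 * 10.715)
mdot = 141.15 kg/s


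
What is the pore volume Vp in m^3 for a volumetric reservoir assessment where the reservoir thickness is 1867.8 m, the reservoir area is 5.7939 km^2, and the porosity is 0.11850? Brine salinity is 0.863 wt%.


Vp = A * 1e6 * hr * phi
Vp = 5.7939 * 1e6 * 1867.8 * 0.11850
Vp = 1.2824e+09 m^3
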